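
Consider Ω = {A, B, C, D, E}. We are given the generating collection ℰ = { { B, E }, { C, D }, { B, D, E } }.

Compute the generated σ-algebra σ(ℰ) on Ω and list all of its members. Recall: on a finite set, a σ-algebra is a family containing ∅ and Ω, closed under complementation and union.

σ(ℰ) = { {}, { A }, { C }, { D }, { A, C }, { A, D }, { B, E }, { C, D }, { A, B, E }, { A, C, D }, { B, C, E }, { B, D, E }, { A, B, C, E }, { A, B, D, E }, { B, C, D, E }, Ω }

Check:
Seed the family with ℰ together with ∅ and Ω: { {}, { B, E }, { C, D }, { B, D, E }, Ω }.
Pass 1 (4 new):
  { A, C }  = ᶜ of { B, D, E }
  { A, B, E }  = ᶜ of { C, D }
  { A, C, D }  = ᶜ of { B, E }
  { B, C, D, E }  = { B, E } ∪ { C, D }
  (now 9)
Pass 2: +3 →
  { A }  = ᶜ of { B, C, D, E }
  { A, B, C, E }  = { B, E } ∪ { A, C }
  { A, B, D, E }  = { A, B, E } ∪ { B, D, E }
  (now 12)
Pass 3: +2 →
  { C }  = ᶜ of { A, B, D, E }
  { D }  = ᶜ of { A, B, C, E }
  (now 14)
Pass 4 (2 new):
  { A, D }  = { D } ∪ { A }
  { B, C, E }  = { C } ∪ { B, E }
  (now 16)
Pass 5 adds nothing — fixpoint reached.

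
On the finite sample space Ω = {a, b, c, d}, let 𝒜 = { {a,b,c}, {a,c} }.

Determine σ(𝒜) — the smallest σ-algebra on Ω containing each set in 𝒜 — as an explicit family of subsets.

Begin from { {}, {a,c}, {a,b,c}, Ω } (that is, 𝒜 plus ∅ and Ω).
Iteration 1 (2 new):
  {d}  = Ω∖{a,b,c}
  {b,d}  = Ω∖{a,c}
Iteration 2: 1 new —
  {a,c,d}  = {a,c} ∪ {d}
Iteration 3 (1 new):
  {b}  = Ω∖{a,c,d}
Iteration 4: already closed under ᶜ and ∪.

|σ(𝒜)| = 8.  σ(𝒜) = { {}, {b}, {d}, {a,c}, {b,d}, {a,b,c}, {a,c,d}, Ω }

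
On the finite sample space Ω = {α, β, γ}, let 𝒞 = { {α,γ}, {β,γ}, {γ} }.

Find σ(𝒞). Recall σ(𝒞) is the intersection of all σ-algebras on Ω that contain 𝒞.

Seed the family with 𝒞 together with ∅ and Ω: { {}, {γ}, {α,γ}, {β,γ}, Ω }.
Round 1: 3 new —
  {α}  = Ω∖{β,γ}
  {β}  = Ω∖{α,γ}
  {α,β}  = Ω∖{γ}
  |family| = 8
After Round 2 the family is unchanged; done.

Hence σ(𝒞) has 8 members: { {}, {α}, {β}, {γ}, {α,β}, {α,γ}, {β,γ}, Ω }.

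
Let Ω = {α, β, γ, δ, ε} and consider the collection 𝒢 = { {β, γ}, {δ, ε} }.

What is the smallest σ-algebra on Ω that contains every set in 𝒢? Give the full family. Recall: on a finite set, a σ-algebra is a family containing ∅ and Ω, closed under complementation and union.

Start: 𝒢 ∪ {∅, Ω} = { {}, {β, γ}, {δ, ε}, Ω }.
Pass 1: +3 →
  {α, β, γ}  = Ω∖{δ, ε}
  {α, δ, ε}  = Ω∖{β, γ}
  {β, γ, δ, ε}  = {β, γ} ∪ {δ, ε}
Pass 2: +1 →
  {α}  = Ω∖{β, γ, δ, ε}
Pass 3: no new sets; the family is a σ-algebra.

σ(𝒢) = { {}, {α}, {β, γ}, {δ, ε}, {α, β, γ}, {α, δ, ε}, {β, γ, δ, ε}, Ω }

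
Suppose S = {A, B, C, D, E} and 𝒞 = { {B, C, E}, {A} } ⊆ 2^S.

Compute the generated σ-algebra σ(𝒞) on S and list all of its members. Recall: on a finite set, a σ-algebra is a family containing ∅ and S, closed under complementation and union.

Answer: σ(𝒞) = { ∅, {A}, {D}, {A, D}, {B, C, E}, {A, B, C, E}, {B, C, D, E}, S }

Working:
Begin from { ∅, {A}, {B, C, E}, S } (that is, 𝒞 plus ∅ and S).
Iteration 1: +3 →
  {A, D}  = ᶜ of {B, C, E}
  {A, B, C, E}  = {A} ∪ {B, C, E}
  {B, C, D, E}  = ᶜ of {A}
  |family| = 7
Iteration 2: +1 →
  {D}  = ᶜ of {A, B, C, E}
  |family| = 8
Iteration 3: no new sets; the family is a σ-algebra.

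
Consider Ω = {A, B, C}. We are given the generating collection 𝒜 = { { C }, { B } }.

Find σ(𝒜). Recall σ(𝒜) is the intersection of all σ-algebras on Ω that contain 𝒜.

Seed the family with 𝒜 together with ∅ and Ω: { {  }, { B }, { C }, Ω }.
Round 1. New:
  { A, B }  = complement { C }
  { A, C }  = complement { B }
  { B, C }  = { C } ∪ { B }
  (now 7)
Round 2 (1 new):
  { A }  = complement { B, C }
  (now 8)
Round 3: already closed under ᶜ and ∪.

Therefore σ(𝒜) = { {  }, { A }, { B }, { C }, { A, B }, { A, C }, { B, C }, Ω } (|σ(𝒜)| = 8).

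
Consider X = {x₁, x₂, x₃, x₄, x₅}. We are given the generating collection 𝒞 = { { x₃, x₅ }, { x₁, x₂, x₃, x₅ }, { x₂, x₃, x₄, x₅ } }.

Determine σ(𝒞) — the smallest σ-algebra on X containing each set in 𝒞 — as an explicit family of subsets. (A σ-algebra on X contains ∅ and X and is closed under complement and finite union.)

Begin from { {  }, { x₃, x₅ }, { x₁, x₂, x₃, x₅ }, { x₂, x₃, x₄, x₅ }, X } (that is, 𝒞 plus ∅ and X).
Iteration 1. New:
  { x₁ }  = ᶜ of { x₂, x₃, x₄, x₅ }
  { x₄ }  = ᶜ of { x₁, x₂, x₃, x₅ }
  { x₁, x₂, x₄ }  = ᶜ of { x₃, x₅ }
  |family| = 8
Iteration 2 (3 new):
  { x₁, x₄ }  = { x₄ } ∪ { x₁ }
  { x₁, x₃, x₅ }  = { x₃, x₅ } ∪ { x₁ }
  { x₃, x₄, x₅ }  = { x₄ } ∪ { x₃, x₅ }
  |family| = 11
Iteration 3 (4 new):
  { x₁, x₂ }  = ᶜ of { x₃, x₄, x₅ }
  { x₂, x₄ }  = ᶜ of { x₁, x₃, x₅ }
  { x₂, x₃, x₅ }  = ᶜ of { x₁, x₄ }
  { x₁, x₃, x₄, x₅ }  = { x₃, x₄, x₅ } ∪ { x₁, x₄ }
  |family| = 15
Iteration 4: 1 new —
  { x₂ }  = ᶜ of { x₁, x₃, x₄, x₅ }
  |family| = 16
Iteration 5 adds nothing — fixpoint reached.

Hence σ(𝒞) has 16 members: { {  }, { x₁ }, { x₂ }, { x₄ }, { x₁, x₂ }, { x₁, x₄ }, { x₂, x₄ }, { x₃, x₅ }, { x₁, x₂, x₄ }, { x₁, x₃, x₅ }, { x₂, x₃, x₅ }, { x₃, x₄, x₅ }, { x₁, x₂, x₃, x₅ }, { x₁, x₃, x₄, x₅ }, { x₂, x₃, x₄, x₅ }, X }.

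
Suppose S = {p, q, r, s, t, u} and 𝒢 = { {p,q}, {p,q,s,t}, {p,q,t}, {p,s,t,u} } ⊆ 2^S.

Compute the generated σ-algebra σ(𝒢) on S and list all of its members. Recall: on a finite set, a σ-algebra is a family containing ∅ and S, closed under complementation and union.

σ(𝒢) = { {}, {p}, {q}, {r}, {s}, {t}, {u}, {p,q}, {p,r}, {p,s}, {p,t}, {p,u}, {q,r}, {q,s}, {q,t}, {q,u}, {r,s}, {r,t}, {r,u}, {s,t}, {s,u}, {t,u}, {p,q,r}, {p,q,s}, {p,q,t}, {p,q,u}, {p,r,s}, {p,r,t}, {p,r,u}, {p,s,t}, {p,s,u}, {p,t,u}, {q,r,s}, {q,r,t}, {q,r,u}, {q,s,t}, {q,s,u}, {q,t,u}, {r,s,t}, {r,s,u}, {r,t,u}, {s,t,u}, {p,q,r,s}, {p,q,r,t}, {p,q,r,u}, {p,q,s,t}, {p,q,s,u}, {p,q,t,u}, {p,r,s,t}, {p,r,s,u}, {p,r,t,u}, {p,s,t,u}, {q,r,s,t}, {q,r,s,u}, {q,r,t,u}, {q,s,t,u}, {r,s,t,u}, {p,q,r,s,t}, {p,q,r,s,u}, {p,q,r,t,u}, {p,q,s,t,u}, {p,r,s,t,u}, {q,r,s,t,u}, S }

Trace:
Start: 𝒢 ∪ {∅, S} = { {}, {p,q}, {p,q,t}, {p,q,s,t}, {p,s,t,u}, S }.
Pass 1. New:
  {q,r}  = {p,s,t,u}ᶜ
  {r,u}  = {p,q,s,t}ᶜ
  {r,s,u}  = {p,q,t}ᶜ
  {r,s,t,u}  = {p,q}ᶜ
  {p,q,s,t,u}  = {p,q,t} ∪ {p,s,t,u}
  — 11 sets.
Pass 2: 11 new —
  {r}  = {p,q,s,t,u}ᶜ
  {p,q,r}  = {p,q} ∪ {q,r}
  {q,r,u}  = {q,r} ∪ {r,u}
  {p,q,r,t}  = {p,q,t} ∪ {q,r}
  {p,q,r,u}  = {p,q} ∪ {r,u}
  {q,r,s,u}  = {q,r} ∪ {r,s,u}
  {p,q,r,s,t}  = {p,q,s,t} ∪ {q,r}
  {p,q,r,s,u}  = {p,q} ∪ {r,s,u}
  {p,q,r,t,u}  = {p,q,t} ∪ {r,u}
  {p,r,s,t,u}  = {r,s,t,u} ∪ {p,s,t,u}
  {q,r,s,t,u}  = {r,s,t,u} ∪ {q,r}
  — 22 sets.
Pass 3: 10 new —
  {p}  = {q,r,s,t,u}ᶜ
  {q}  = {p,r,s,t,u}ᶜ
  {s}  = {p,q,r,t,u}ᶜ
  {t}  = {p,q,r,s,u}ᶜ
  {u}  = {p,q,r,s,t}ᶜ
  {p,t}  = {q,r,s,u}ᶜ
  {s,t}  = {p,q,r,u}ᶜ
  {s,u}  = {p,q,r,t}ᶜ
  {p,s,t}  = {q,r,u}ᶜ
  {s,t,u}  = {p,q,r}ᶜ
  — 32 sets.
Pass 4 (30 new):
  {p,r}  = {p} ∪ {r}
  {p,s}  = {p} ∪ {s}
  {p,u}  = {p} ∪ {u}
  {q,s}  = {q} ∪ {s}
  {q,t}  = {q} ∪ {t}
  {q,u}  = {q} ∪ {u}
  {r,s}  = {r} ∪ {s}
  {r,t}  = {t} ∪ {r}
  {t,u}  = {u} ∪ {t}
  {p,q,s}  = {p,q} ∪ {s}
  {p,q,u}  = {p,q} ∪ {u}
  {p,r,t}  = {r} ∪ {p,t}
  {p,r,u}  = {p} ∪ {r,u}
  {p,s,u}  = {p} ∪ {s,u}
  {p,t,u}  = {u} ∪ {p,t}
  {q,r,s}  = {q,r} ∪ {s}
  {q,r,t}  = {t} ∪ {q,r}
  {q,s,t}  = {q} ∪ {s,t}
  {q,s,u}  = {q} ∪ {s,u}
  {r,s,t}  = {s,t} ∪ {r}
  {r,t,u}  = {t} ∪ {r,u}
  {p,q,r,s}  = {p,q,r} ∪ {s}
  {p,q,s,u}  = {p,q} ∪ {s,u}
  {p,q,t,u}  = {u} ∪ {p,q,t}
  {p,r,s,t}  = {p,s,t} ∪ {r}
  {p,r,s,u}  = {p} ∪ {r,s,u}
  {p,r,t,u}  = {r,u} ∪ {p,t}
  {q,r,s,t}  = {s,t} ∪ {q,r}
  {q,r,t,u}  = {q,r,u} ∪ {t}
  {q,s,t,u}  = {q} ∪ {s,t,u}
  — 62 sets.
Pass 5. New:
  {p,r,s}  = {r,s} ∪ {p,s}
  {q,t,u}  = {q,t} ∪ {t,u}
  — 64 sets.
Pass 6: stable.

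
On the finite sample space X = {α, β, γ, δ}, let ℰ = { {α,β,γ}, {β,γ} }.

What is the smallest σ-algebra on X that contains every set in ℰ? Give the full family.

Answer: σ(ℰ) = { {}, {α}, {δ}, {α,δ}, {β,γ}, {α,β,γ}, {β,γ,δ}, X }

Check:
Begin from { {}, {β,γ}, {α,β,γ}, X } (that is, ℰ plus ∅ and X).
Pass 1: +2 →
  {δ}  = complement {α,β,γ}
  {α,δ}  = complement {β,γ}
  |family| = 6
Pass 2: 1 new —
  {β,γ,δ}  = {β,γ} ∪ {δ}
  |family| = 7
Pass 3 (1 new):
  {α}  = complement {β,γ,δ}
  |family| = 8
Pass 4: already closed under ᶜ and ∪.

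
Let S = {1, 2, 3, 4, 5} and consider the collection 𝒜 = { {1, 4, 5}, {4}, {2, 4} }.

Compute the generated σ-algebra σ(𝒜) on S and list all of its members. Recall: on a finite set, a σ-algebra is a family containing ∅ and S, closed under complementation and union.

Begin from { {}, {4}, {2, 4}, {1, 4, 5}, S } (that is, 𝒜 plus ∅ and S).
Round 1. New:
  {2, 3}  = complement {1, 4, 5}
  {1, 3, 5}  = complement {2, 4}
  {1, 2, 3, 5}  = complement {4}
  {1, 2, 4, 5}  = {1, 4, 5} ∪ {2, 4}
Round 2. New:
  {3}  = complement {1, 2, 4, 5}
  {2, 3, 4}  = {2, 3} ∪ {4}
  {1, 3, 4, 5}  = {1, 4, 5} ∪ {1, 3, 5}
Round 3 adds 3:
  {2}  = complement {1, 3, 4, 5}
  {1, 5}  = complement {2, 3, 4}
  {3, 4}  = {3} ∪ {4}
Round 4: 1 new —
  {1, 2, 5}  = complement {3, 4}
After Round 5 the family is unchanged; done.

Therefore σ(𝒜) = { {}, {2}, {3}, {4}, {1, 5}, {2, 3}, {2, 4}, {3, 4}, {1, 2, 5}, {1, 3, 5}, {1, 4, 5}, {2, 3, 4}, {1, 2, 3, 5}, {1, 2, 4, 5}, {1, 3, 4, 5}, S } (|σ(𝒜)| = 16).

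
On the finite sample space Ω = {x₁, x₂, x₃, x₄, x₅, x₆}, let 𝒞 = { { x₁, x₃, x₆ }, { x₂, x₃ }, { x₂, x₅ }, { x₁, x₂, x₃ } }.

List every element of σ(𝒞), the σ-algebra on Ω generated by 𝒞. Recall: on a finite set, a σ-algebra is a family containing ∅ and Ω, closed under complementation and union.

Take S₀ = 𝒞 ∪ {∅, Ω} = { ∅, { x₂, x₃ }, { x₂, x₅ }, { x₁, x₂, x₃ }, { x₁, x₃, x₆ }, Ω }.
Step 1: 8 new —
  { x₂, x₃, x₅ }  = { x₂, x₅ } ∪ { x₂, x₃ }
  { x₂, x₄, x₅ }  = ᶜ of { x₁, x₃, x₆ }
  { x₄, x₅, x₆ }  = ᶜ of { x₁, x₂, x₃ }
  { x₁, x₂, x₃, x₅ }  = { x₂, x₅ } ∪ { x₁, x₂, x₃ }
  { x₁, x₂, x₃, x₆ }  = { x₂, x₃ } ∪ { x₁, x₃, x₆ }
  { x₁, x₃, x₄, x₆ }  = ᶜ of { x₂, x₅ }
  { x₁, x₄, x₅, x₆ }  = ᶜ of { x₂, x₃ }
  { x₁, x₂, x₃, x₅, x₆ }  = { x₂, x₅ } ∪ { x₁, x₃, x₆ }
  [14 total]
Step 2: +11 →
  { x₄ }  = ᶜ of { x₁, x₂, x₃, x₅, x₆ }
  { x₄, x₅ }  = ᶜ of { x₁, x₂, x₃, x₆ }
  { x₄, x₆ }  = ᶜ of { x₁, x₂, x₃, x₅ }
  { x₁, x₄, x₆ }  = ᶜ of { x₂, x₃, x₅ }
  { x₂, x₃, x₄, x₅ }  = { x₂, x₃, x₅ } ∪ { x₂, x₄, x₅ }
  { x₂, x₄, x₅, x₆ }  = { x₂, x₅ } ∪ { x₄, x₅, x₆ }
  { x₁, x₂, x₃, x₄, x₅ }  = { x₁, x₂, x₃ } ∪ { x₂, x₄, x₅ }
  { x₁, x₂, x₃, x₄, x₆ }  = { x₁, x₂, x₃ } ∪ { x₁, x₃, x₄, x₆ }
  { x₁, x₂, x₄, x₅, x₆ }  = { x₂, x₅ } ∪ { x₁, x₄, x₅, x₆ }
  { x₁, x₃, x₄, x₅, x₆ }  = { x₁, x₃, x₆ } ∪ { x₁, x₄, x₅, x₆ }
  { x₂, x₃, x₄, x₅, x₆ }  = { x₂, x₃, x₅ } ∪ { x₄, x₅, x₆ }
  [25 total]
Step 3 adds 10:
  { x₁ }  = ᶜ of { x₂, x₃, x₄, x₅, x₆ }
  { x₂ }  = ᶜ of { x₁, x₃, x₄, x₅, x₆ }
  { x₃ }  = ᶜ of { x₁, x₂, x₄, x₅, x₆ }
  { x₅ }  = ᶜ of { x₁, x₂, x₃, x₄, x₆ }
  { x₆ }  = ᶜ of { x₁, x₂, x₃, x₄, x₅ }
  { x₁, x₃ }  = ᶜ of { x₂, x₄, x₅, x₆ }
  { x₁, x₆ }  = ᶜ of { x₂, x₃, x₄, x₅ }
  { x₂, x₃, x₄ }  = { x₂, x₃ } ∪ { x₄ }
  { x₁, x₂, x₃, x₄ }  = { x₁, x₂, x₃ } ∪ { x₄ }
  { x₂, x₃, x₄, x₆ }  = { x₄, x₆ } ∪ { x₂, x₃ }
  [35 total]
Step 4. New:
  { x₁, x₂ }  = { x₁ } ∪ { x₂ }
  { x₁, x₄ }  = { x₁ } ∪ { x₄ }
  { x₁, x₅ }  = ᶜ of { x₂, x₃, x₄, x₆ }
  { x₂, x₄ }  = { x₂ } ∪ { x₄ }
  { x₂, x₆ }  = { x₂ } ∪ { x₆ }
  { x₃, x₄ }  = { x₃ } ∪ { x₄ }
  { x₃, x₅ }  = { x₅ } ∪ { x₃ }
  { x₃, x₆ }  = { x₆ } ∪ { x₃ }
  { x₅, x₆ }  = ᶜ of { x₁, x₂, x₃, x₄ }
  { x₁, x₂, x₅ }  = { x₂, x₅ } ∪ { x₁ }
  { x₁, x₂, x₆ }  = { x₁, x₆ } ∪ { x₂ }
  { x₁, x₃, x₄ }  = { x₁, x₃ } ∪ { x₄ }
  { x₁, x₃, x₅ }  = { x₅ } ∪ { x₁, x₃ }
  { x₁, x₄, x₅ }  = { x₁ } ∪ { x₄, x₅ }
  { x₁, x₅, x₆ }  = ᶜ of { x₂, x₃, x₄ }
  { x₂, x₃, x₆ }  = { x₆ } ∪ { x₂, x₃ }
  { x₂, x₄, x₆ }  = { x₂ } ∪ { x₄, x₆ }
  { x₂, x₅, x₆ }  = { x₂, x₅ } ∪ { x₆ }
  { x₃, x₄, x₅ }  = { x₄, x₅ } ∪ { x₃ }
  { x₃, x₄, x₆ }  = { x₃ } ∪ { x₄, x₆ }
  { x₁, x₂, x₄, x₅ }  = { x₁ } ∪ { x₂, x₄, x₅ }
  { x₁, x₂, x₄, x₆ }  = { x₂ } ∪ { x₁, x₄, x₆ }
  { x₁, x₂, x₅, x₆ }  = { x₂, x₅ } ∪ { x₁, x₆ }
  { x₁, x₃, x₄, x₅ }  = { x₄, x₅ } ∪ { x₁, x₃ }
  { x₁, x₃, x₅, x₆ }  = { x₁, x₃, x₆ } ∪ { x₅ }
  { x₂, x₃, x₅, x₆ }  = { x₆ } ∪ { x₂, x₃, x₅ }
  { x₃, x₄, x₅, x₆ }  = { x₃ } ∪ { x₄, x₅, x₆ }
  [62 total]
Step 5: 2 new —
  { x₁, x₂, x₄ }  = { x₂ } ∪ { x₁, x₄ }
  { x₃, x₅, x₆ }  = { x₅, x₆ } ∪ { x₃, x₅ }
  [64 total]
Step 6: stable.

Therefore σ(𝒞) = { ∅, { x₁ }, { x₂ }, { x₃ }, { x₄ }, { x₅ }, { x₆ }, { x₁, x₂ }, { x₁, x₃ }, { x₁, x₄ }, { x₁, x₅ }, { x₁, x₆ }, { x₂, x₃ }, { x₂, x₄ }, { x₂, x₅ }, { x₂, x₆ }, { x₃, x₄ }, { x₃, x₅ }, { x₃, x₆ }, { x₄, x₅ }, { x₄, x₆ }, { x₅, x₆ }, { x₁, x₂, x₃ }, { x₁, x₂, x₄ }, { x₁, x₂, x₅ }, { x₁, x₂, x₆ }, { x₁, x₃, x₄ }, { x₁, x₃, x₅ }, { x₁, x₃, x₆ }, { x₁, x₄, x₅ }, { x₁, x₄, x₆ }, { x₁, x₅, x₆ }, { x₂, x₃, x₄ }, { x₂, x₃, x₅ }, { x₂, x₃, x₆ }, { x₂, x₄, x₅ }, { x₂, x₄, x₆ }, { x₂, x₅, x₆ }, { x₃, x₄, x₅ }, { x₃, x₄, x₆ }, { x₃, x₅, x₆ }, { x₄, x₅, x₆ }, { x₁, x₂, x₃, x₄ }, { x₁, x₂, x₃, x₅ }, { x₁, x₂, x₃, x₆ }, { x₁, x₂, x₄, x₅ }, { x₁, x₂, x₄, x₆ }, { x₁, x₂, x₅, x₆ }, { x₁, x₃, x₄, x₅ }, { x₁, x₃, x₄, x₆ }, { x₁, x₃, x₅, x₆ }, { x₁, x₄, x₅, x₆ }, { x₂, x₃, x₄, x₅ }, { x₂, x₃, x₄, x₆ }, { x₂, x₃, x₅, x₆ }, { x₂, x₄, x₅, x₆ }, { x₃, x₄, x₅, x₆ }, { x₁, x₂, x₃, x₄, x₅ }, { x₁, x₂, x₃, x₄, x₆ }, { x₁, x₂, x₃, x₅, x₆ }, { x₁, x₂, x₄, x₅, x₆ }, { x₁, x₃, x₄, x₅, x₆ }, { x₂, x₃, x₄, x₅, x₆ }, Ω } (|σ(𝒞)| = 64).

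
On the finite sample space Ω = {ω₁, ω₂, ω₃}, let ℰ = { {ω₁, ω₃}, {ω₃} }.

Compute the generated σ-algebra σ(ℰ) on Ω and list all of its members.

Begin from { ∅, {ω₃}, {ω₁, ω₃}, Ω } (that is, ℰ plus ∅ and Ω).
Step 1 (2 new):
  {ω₂}  = {ω₁, ω₃}ᶜ
  {ω₁, ω₂}  = {ω₃}ᶜ
  (now 6)
Step 2 (1 new):
  {ω₂, ω₃}  = {ω₃} ∪ {ω₂}
  (now 7)
Step 3. New:
  {ω₁}  = {ω₂, ω₃}ᶜ
  (now 8)
Step 4: already closed under ᶜ and ∪.

|σ(ℰ)| = 8.  σ(ℰ) = { ∅, {ω₁}, {ω₂}, {ω₃}, {ω₁, ω₂}, {ω₁, ω₃}, {ω₂, ω₃}, Ω }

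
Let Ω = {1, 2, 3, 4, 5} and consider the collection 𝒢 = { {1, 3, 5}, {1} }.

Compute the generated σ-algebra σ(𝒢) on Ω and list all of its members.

|σ(𝒢)| = 8.  σ(𝒢) = { {}, {1}, {2, 4}, {3, 5}, {1, 2, 4}, {1, 3, 5}, {2, 3, 4, 5}, Ω }

Working:
Take S₀ = 𝒢 ∪ {∅, Ω} = { {}, {1}, {1, 3, 5}, Ω }.
Iteration 1. New:
  {2, 4}  = complement {1, 3, 5}
  {2, 3, 4, 5}  = complement {1}
Iteration 2 adds 1:
  {1, 2, 4}  = {2, 4} ∪ {1}
Iteration 3: 1 new —
  {3, 5}  = complement {1, 2, 4}
After Iteration 4 the family is unchanged; done.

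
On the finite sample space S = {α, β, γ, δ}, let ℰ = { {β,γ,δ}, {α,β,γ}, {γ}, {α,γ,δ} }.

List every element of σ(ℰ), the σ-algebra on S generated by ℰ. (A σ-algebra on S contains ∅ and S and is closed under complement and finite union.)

Initial family (6 sets): { ∅, {γ}, {α,β,γ}, {α,γ,δ}, {β,γ,δ}, S }.
Round 1: 4 new —
  {α}  = complement {β,γ,δ}
  {β}  = complement {α,γ,δ}
  {δ}  = complement {α,β,γ}
  {α,β,δ}  = complement {γ}
  |family| = 10
Round 2: 6 new —
  {α,β}  = {β} ∪ {α}
  {α,γ}  = {γ} ∪ {α}
  {α,δ}  = {δ} ∪ {α}
  {β,γ}  = {β} ∪ {γ}
  {β,δ}  = {β} ∪ {δ}
  {γ,δ}  = {γ} ∪ {δ}
  |family| = 16
After Round 3 the family is unchanged; done.

Hence σ(ℰ) has 16 members: { ∅, {α}, {β}, {γ}, {δ}, {α,β}, {α,γ}, {α,δ}, {β,γ}, {β,δ}, {γ,δ}, {α,β,γ}, {α,β,δ}, {α,γ,δ}, {β,γ,δ}, S }.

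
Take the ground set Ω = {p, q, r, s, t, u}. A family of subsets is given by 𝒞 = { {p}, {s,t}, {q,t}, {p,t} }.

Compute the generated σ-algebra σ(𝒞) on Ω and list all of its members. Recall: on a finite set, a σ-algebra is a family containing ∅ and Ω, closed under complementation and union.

σ(𝒞) = { {}, {p}, {q}, {s}, {t}, {p,q}, {p,s}, {p,t}, {q,s}, {q,t}, {r,u}, {s,t}, {p,q,s}, {p,q,t}, {p,r,u}, {p,s,t}, {q,r,u}, {q,s,t}, {r,s,u}, {r,t,u}, {p,q,r,u}, {p,q,s,t}, {p,r,s,u}, {p,r,t,u}, {q,r,s,u}, {q,r,t,u}, {r,s,t,u}, {p,q,r,s,u}, {p,q,r,t,u}, {p,r,s,t,u}, {q,r,s,t,u}, Ω }

Derivation:
Start: 𝒞 ∪ {∅, Ω} = { {}, {p}, {p,t}, {q,t}, {s,t}, Ω }.
Round 1: +7 →
  {p,q,t}  = {q,t} ∪ {p,t}
  {p,s,t}  = {s,t} ∪ {p,t}
  {q,s,t}  = {s,t} ∪ {q,t}
  {p,q,r,u}  = ᶜ of {s,t}
  {p,r,s,u}  = ᶜ of {q,t}
  {q,r,s,u}  = ᶜ of {p,t}
  {q,r,s,t,u}  = ᶜ of {p}
  [13 total]
Round 2. New:
  {p,r,u}  = ᶜ of {q,s,t}
  {q,r,u}  = ᶜ of {p,s,t}
  {r,s,u}  = ᶜ of {p,q,t}
  {p,q,s,t}  = {p,s,t} ∪ {q,t}
  {p,q,r,s,u}  = {p,q,r,u} ∪ {q,r,s,u}
  {p,q,r,t,u}  = {q,t} ∪ {p,q,r,u}
  {p,r,s,t,u}  = {p,s,t} ∪ {p,r,s,u}
  [20 total]
Round 3 (7 new):
  {q}  = ᶜ of {p,r,s,t,u}
  {s}  = ᶜ of {p,q,r,t,u}
  {t}  = ᶜ of {p,q,r,s,u}
  {r,u}  = ᶜ of {p,q,s,t}
  {p,r,t,u}  = {p,r,u} ∪ {p,t}
  {q,r,t,u}  = {q,t} ∪ {q,r,u}
  {r,s,t,u}  = {s,t} ∪ {r,s,u}
  [27 total]
Round 4: +4 →
  {p,q}  = ᶜ of {r,s,t,u}
  {p,s}  = ᶜ of {q,r,t,u}
  {q,s}  = ᶜ of {p,r,t,u}
  {r,t,u}  = {t} ∪ {r,u}
  [31 total]
Round 5: 1 new —
  {p,q,s}  = ᶜ of {r,t,u}
  [32 total]
Round 6: stable.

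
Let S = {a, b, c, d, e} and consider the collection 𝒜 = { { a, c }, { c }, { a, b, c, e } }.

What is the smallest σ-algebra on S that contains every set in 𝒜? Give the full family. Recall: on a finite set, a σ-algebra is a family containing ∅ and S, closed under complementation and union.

σ(𝒜) (16 sets): { {}, { a }, { c }, { d }, { a, c }, { a, d }, { b, e }, { c, d }, { a, b, e }, { a, c, d }, { b, c, e }, { b, d, e }, { a, b, c, e }, { a, b, d, e }, { b, c, d, e }, S }

Check:
Begin from { {}, { c }, { a, c }, { a, b, c, e }, S } (that is, 𝒜 plus ∅ and S).
Iteration 1 (3 new):
  { d }  = S∖{ a, b, c, e }
  { b, d, e }  = S∖{ a, c }
  { a, b, d, e }  = S∖{ c }
  — 8 sets.
Iteration 2: +3 →
  { c, d }  = { d } ∪ { c }
  { a, c, d }  = { d } ∪ { a, c }
  { b, c, d, e }  = { c } ∪ { b, d, e }
  — 11 sets.
Iteration 3 adds 3:
  { a }  = S∖{ b, c, d, e }
  { b, e }  = S∖{ a, c, d }
  { a, b, e }  = S∖{ c, d }
  — 14 sets.
Iteration 4 (2 new):
  { a, d }  = { d } ∪ { a }
  { b, c, e }  = { c } ∪ { b, e }
  — 16 sets.
Iteration 5 adds nothing — fixpoint reached.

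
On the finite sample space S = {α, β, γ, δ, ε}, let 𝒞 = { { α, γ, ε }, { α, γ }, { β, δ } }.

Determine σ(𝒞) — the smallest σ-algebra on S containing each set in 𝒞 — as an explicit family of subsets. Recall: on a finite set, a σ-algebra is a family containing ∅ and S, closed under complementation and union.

σ(𝒞) = { {  }, { ε }, { α, γ }, { β, δ }, { α, γ, ε }, { β, δ, ε }, { α, β, γ, δ }, S }

Derivation:
Start: 𝒞 ∪ {∅, S} = { {  }, { α, γ }, { β, δ }, { α, γ, ε }, S }.
Step 1 adds 2:
  { β, δ, ε }  = complement { α, γ }
  { α, β, γ, δ }  = { α, γ } ∪ { β, δ }
  |family| = 7
Step 2 adds 1:
  { ε }  = complement { α, β, γ, δ }
  |family| = 8
Step 3 adds nothing — fixpoint reached.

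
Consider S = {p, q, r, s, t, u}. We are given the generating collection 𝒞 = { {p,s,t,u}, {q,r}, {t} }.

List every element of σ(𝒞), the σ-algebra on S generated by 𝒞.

|σ(𝒞)| = 8.  σ(𝒞) = { {}, {t}, {q,r}, {p,s,u}, {q,r,t}, {p,s,t,u}, {p,q,r,s,u}, S }

Working:
Start: 𝒞 ∪ {∅, S} = { {}, {t}, {q,r}, {p,s,t,u}, S }.
Pass 1: +2 →
  {q,r,t}  = {q,r} ∪ {t}
  {p,q,r,s,u}  = {t}ᶜ
  [7 total]
Pass 2: 1 new —
  {p,s,u}  = {q,r,t}ᶜ
  [8 total]
Pass 3: no new sets; the family is a σ-algebra.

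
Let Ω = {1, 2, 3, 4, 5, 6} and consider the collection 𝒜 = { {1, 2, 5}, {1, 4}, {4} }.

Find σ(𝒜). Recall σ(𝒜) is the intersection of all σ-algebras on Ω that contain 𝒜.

|σ(𝒜)| = 16.  σ(𝒜) = { ∅, {1}, {4}, {1, 4}, {2, 5}, {3, 6}, {1, 2, 5}, {1, 3, 6}, {2, 4, 5}, {3, 4, 6}, {1, 2, 4, 5}, {1, 3, 4, 6}, {2, 3, 5, 6}, {1, 2, 3, 5, 6}, {2, 3, 4, 5, 6}, Ω }

Working:
Seed the family with 𝒜 together with ∅ and Ω: { ∅, {4}, {1, 4}, {1, 2, 5}, Ω }.
Step 1 (4 new):
  {3, 4, 6}  = complement {1, 2, 5}
  {1, 2, 4, 5}  = {1, 2, 5} ∪ {1, 4}
  {2, 3, 5, 6}  = complement {1, 4}
  {1, 2, 3, 5, 6}  = complement {4}
  [9 total]
Step 2. New:
  {3, 6}  = complement {1, 2, 4, 5}
  {1, 3, 4, 6}  = {1, 4} ∪ {3, 4, 6}
  {2, 3, 4, 5, 6}  = {4} ∪ {2, 3, 5, 6}
  [12 total]
Step 3. New:
  {1}  = complement {2, 3, 4, 5, 6}
  {2, 5}  = complement {1, 3, 4, 6}
  [14 total]
Step 4 adds 2:
  {1, 3, 6}  = {1} ∪ {3, 6}
  {2, 4, 5}  = {2, 5} ∪ {4}
  [16 total]
After Step 5 the family is unchanged; done.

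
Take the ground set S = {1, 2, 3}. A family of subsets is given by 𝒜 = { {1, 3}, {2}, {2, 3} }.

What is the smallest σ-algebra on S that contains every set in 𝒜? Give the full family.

|σ(𝒜)| = 8.  σ(𝒜) = { {}, {1}, {2}, {3}, {1, 2}, {1, 3}, {2, 3}, S }

Derivation:
Begin from { {}, {2}, {1, 3}, {2, 3}, S } (that is, 𝒜 plus ∅ and S).
Round 1: +1 →
  {1}  = ᶜ of {2, 3}
  |family| = 6
Round 2. New:
  {1, 2}  = {2} ∪ {1}
  |family| = 7
Round 3: +1 →
  {3}  = ᶜ of {1, 2}
  |family| = 8
Round 4: stable.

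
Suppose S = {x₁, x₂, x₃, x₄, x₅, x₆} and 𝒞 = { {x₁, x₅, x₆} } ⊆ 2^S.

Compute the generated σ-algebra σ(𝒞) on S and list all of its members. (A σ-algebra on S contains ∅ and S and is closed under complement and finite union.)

σ(𝒞) = { ∅, {x₁, x₅, x₆}, {x₂, x₃, x₄}, S }

Check:
Initial family (3 sets): { ∅, {x₁, x₅, x₆}, S }.
Iteration 1 adds 1:
  {x₂, x₃, x₄}  = {x₁, x₅, x₆}ᶜ
Iteration 2: stable.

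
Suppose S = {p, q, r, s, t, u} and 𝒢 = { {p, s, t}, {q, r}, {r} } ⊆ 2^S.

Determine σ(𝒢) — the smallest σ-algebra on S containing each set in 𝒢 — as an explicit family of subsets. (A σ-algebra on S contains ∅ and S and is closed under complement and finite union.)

Begin from { {}, {r}, {q, r}, {p, s, t}, S } (that is, 𝒢 plus ∅ and S).
Step 1. New:
  {q, r, u}  = S∖{p, s, t}
  {p, r, s, t}  = {p, s, t} ∪ {r}
  {p, s, t, u}  = S∖{q, r}
  {p, q, r, s, t}  = {p, s, t} ∪ {q, r}
  {p, q, s, t, u}  = S∖{r}
  — 10 sets.
Step 2 adds 3:
  {u}  = S∖{p, q, r, s, t}
  {q, u}  = S∖{p, r, s, t}
  {p, r, s, t, u}  = {p, s, t, u} ∪ {r}
  — 13 sets.
Step 3 adds 2:
  {q}  = S∖{p, r, s, t, u}
  {r, u}  = {r} ∪ {u}
  — 15 sets.
Step 4: 1 new —
  {p, q, s, t}  = S∖{r, u}
  — 16 sets.
Step 5: stable.

σ(𝒢) = { {}, {q}, {r}, {u}, {q, r}, {q, u}, {r, u}, {p, s, t}, {q, r, u}, {p, q, s, t}, {p, r, s, t}, {p, s, t, u}, {p, q, r, s, t}, {p, q, s, t, u}, {p, r, s, t, u}, S }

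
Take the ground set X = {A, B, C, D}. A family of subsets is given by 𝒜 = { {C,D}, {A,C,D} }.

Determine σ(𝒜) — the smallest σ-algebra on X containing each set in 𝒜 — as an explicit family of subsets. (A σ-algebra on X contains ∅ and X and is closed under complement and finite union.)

Answer: σ(𝒜) = { ∅, {A}, {B}, {A,B}, {C,D}, {A,C,D}, {B,C,D}, X }

Trace:
Begin from { ∅, {C,D}, {A,C,D}, X } (that is, 𝒜 plus ∅ and X).
Round 1 (2 new):
  {B}  = {A,C,D}ᶜ
  {A,B}  = {C,D}ᶜ
  (now 6)
Round 2. New:
  {B,C,D}  = {C,D} ∪ {B}
  (now 7)
Round 3: 1 new —
  {A}  = {B,C,D}ᶜ
  (now 8)
After Round 4 the family is unchanged; done.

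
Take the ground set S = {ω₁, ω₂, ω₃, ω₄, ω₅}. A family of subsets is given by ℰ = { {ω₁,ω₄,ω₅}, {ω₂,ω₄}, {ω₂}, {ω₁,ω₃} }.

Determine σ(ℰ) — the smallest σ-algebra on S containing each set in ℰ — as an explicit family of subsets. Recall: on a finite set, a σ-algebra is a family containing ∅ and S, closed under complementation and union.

|σ(ℰ)| = 32.  σ(ℰ) = { ∅, {ω₁}, {ω₂}, {ω₃}, {ω₄}, {ω₅}, {ω₁,ω₂}, {ω₁,ω₃}, {ω₁,ω₄}, {ω₁,ω₅}, {ω₂,ω₃}, {ω₂,ω₄}, {ω₂,ω₅}, {ω₃,ω₄}, {ω₃,ω₅}, {ω₄,ω₅}, {ω₁,ω₂,ω₃}, {ω₁,ω₂,ω₄}, {ω₁,ω₂,ω₅}, {ω₁,ω₃,ω₄}, {ω₁,ω₃,ω₅}, {ω₁,ω₄,ω₅}, {ω₂,ω₃,ω₄}, {ω₂,ω₃,ω₅}, {ω₂,ω₄,ω₅}, {ω₃,ω₄,ω₅}, {ω₁,ω₂,ω₃,ω₄}, {ω₁,ω₂,ω₃,ω₅}, {ω₁,ω₂,ω₄,ω₅}, {ω₁,ω₃,ω₄,ω₅}, {ω₂,ω₃,ω₄,ω₅}, S }

Working:
Take S₀ = ℰ ∪ {∅, S} = { ∅, {ω₂}, {ω₁,ω₃}, {ω₂,ω₄}, {ω₁,ω₄,ω₅}, S }.
Pass 1: 7 new —
  {ω₂,ω₃}  = complement {ω₁,ω₄,ω₅}
  {ω₁,ω₂,ω₃}  = {ω₁,ω₃} ∪ {ω₂}
  {ω₁,ω₃,ω₅}  = complement {ω₂,ω₄}
  {ω₂,ω₄,ω₅}  = complement {ω₁,ω₃}
  {ω₁,ω₂,ω₃,ω₄}  = {ω₁,ω₃} ∪ {ω₂,ω₄}
  {ω₁,ω₂,ω₄,ω₅}  = {ω₁,ω₄,ω₅} ∪ {ω₂}
  {ω₁,ω₃,ω₄,ω₅}  = complement {ω₂}
  (now 13)
Pass 2: +6 →
  {ω₃}  = complement {ω₁,ω₂,ω₄,ω₅}
  {ω₅}  = complement {ω₁,ω₂,ω₃,ω₄}
  {ω₄,ω₅}  = complement {ω₁,ω₂,ω₃}
  {ω₂,ω₃,ω₄}  = {ω₂,ω₃} ∪ {ω₂,ω₄}
  {ω₁,ω₂,ω₃,ω₅}  = {ω₁,ω₂,ω₃} ∪ {ω₁,ω₃,ω₅}
  {ω₂,ω₃,ω₄,ω₅}  = {ω₂,ω₃} ∪ {ω₂,ω₄,ω₅}
  (now 19)
Pass 3 (7 new):
  {ω₁}  = complement {ω₂,ω₃,ω₄,ω₅}
  {ω₄}  = complement {ω₁,ω₂,ω₃,ω₅}
  {ω₁,ω₅}  = complement {ω₂,ω₃,ω₄}
  {ω₂,ω₅}  = {ω₂} ∪ {ω₅}
  {ω₃,ω₅}  = {ω₅} ∪ {ω₃}
  {ω₂,ω₃,ω₅}  = {ω₅} ∪ {ω₂,ω₃}
  {ω₃,ω₄,ω₅}  = {ω₄,ω₅} ∪ {ω₃}
  (now 26)
Pass 4 (6 new):
  {ω₁,ω₂}  = complement {ω₃,ω₄,ω₅}
  {ω₁,ω₄}  = complement {ω₂,ω₃,ω₅}
  {ω₃,ω₄}  = {ω₃} ∪ {ω₄}
  {ω₁,ω₂,ω₄}  = complement {ω₃,ω₅}
  {ω₁,ω₂,ω₅}  = {ω₂,ω₅} ∪ {ω₁,ω₅}
  {ω₁,ω₃,ω₄}  = complement {ω₂,ω₅}
  (now 32)
Pass 5: already closed under ᶜ and ∪.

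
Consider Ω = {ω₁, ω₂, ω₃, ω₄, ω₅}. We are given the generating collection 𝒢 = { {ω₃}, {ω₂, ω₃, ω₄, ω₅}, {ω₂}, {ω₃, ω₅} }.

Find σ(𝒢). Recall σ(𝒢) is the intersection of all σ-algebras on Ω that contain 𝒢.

Answer: σ(𝒢) = { ∅, {ω₁}, {ω₂}, {ω₃}, {ω₄}, {ω₅}, {ω₁, ω₂}, {ω₁, ω₃}, {ω₁, ω₄}, {ω₁, ω₅}, {ω₂, ω₃}, {ω₂, ω₄}, {ω₂, ω₅}, {ω₃, ω₄}, {ω₃, ω₅}, {ω₄, ω₅}, {ω₁, ω₂, ω₃}, {ω₁, ω₂, ω₄}, {ω₁, ω₂, ω₅}, {ω₁, ω₃, ω₄}, {ω₁, ω₃, ω₅}, {ω₁, ω₄, ω₅}, {ω₂, ω₃, ω₄}, {ω₂, ω₃, ω₅}, {ω₂, ω₄, ω₅}, {ω₃, ω₄, ω₅}, {ω₁, ω₂, ω₃, ω₄}, {ω₁, ω₂, ω₃, ω₅}, {ω₁, ω₂, ω₄, ω₅}, {ω₁, ω₃, ω₄, ω₅}, {ω₂, ω₃, ω₄, ω₅}, Ω }

Trace:
Initial family (6 sets): { ∅, {ω₂}, {ω₃}, {ω₃, ω₅}, {ω₂, ω₃, ω₄, ω₅}, Ω }.
Round 1: +6 →
  {ω₁}  = {ω₂, ω₃, ω₄, ω₅}ᶜ
  {ω₂, ω₃}  = {ω₃} ∪ {ω₂}
  {ω₁, ω₂, ω₄}  = {ω₃, ω₅}ᶜ
  {ω₂, ω₃, ω₅}  = {ω₃, ω₅} ∪ {ω₂}
  {ω₁, ω₂, ω₄, ω₅}  = {ω₃}ᶜ
  {ω₁, ω₃, ω₄, ω₅}  = {ω₂}ᶜ
  — 12 sets.
Round 2 (8 new):
  {ω₁, ω₂}  = {ω₂} ∪ {ω₁}
  {ω₁, ω₃}  = {ω₃} ∪ {ω₁}
  {ω₁, ω₄}  = {ω₂, ω₃, ω₅}ᶜ
  {ω₁, ω₂, ω₃}  = {ω₂, ω₃} ∪ {ω₁}
  {ω₁, ω₃, ω₅}  = {ω₃, ω₅} ∪ {ω₁}
  {ω₁, ω₄, ω₅}  = {ω₂, ω₃}ᶜ
  {ω₁, ω₂, ω₃, ω₄}  = {ω₁, ω₂, ω₄} ∪ {ω₃}
  {ω₁, ω₂, ω₃, ω₅}  = {ω₂, ω₃, ω₅} ∪ {ω₁}
  — 20 sets.
Round 3 adds 7:
  {ω₄}  = {ω₁, ω₂, ω₃, ω₅}ᶜ
  {ω₅}  = {ω₁, ω₂, ω₃, ω₄}ᶜ
  {ω₂, ω₄}  = {ω₁, ω₃, ω₅}ᶜ
  {ω₄, ω₅}  = {ω₁, ω₂, ω₃}ᶜ
  {ω₁, ω₃, ω₄}  = {ω₁, ω₄} ∪ {ω₁, ω₃}
  {ω₂, ω₄, ω₅}  = {ω₁, ω₃}ᶜ
  {ω₃, ω₄, ω₅}  = {ω₁, ω₂}ᶜ
  — 27 sets.
Round 4: 5 new —
  {ω₁, ω₅}  = {ω₅} ∪ {ω₁}
  {ω₂, ω₅}  = {ω₁, ω₃, ω₄}ᶜ
  {ω₃, ω₄}  = {ω₃} ∪ {ω₄}
  {ω₁, ω₂, ω₅}  = {ω₁, ω₂} ∪ {ω₅}
  {ω₂, ω₃, ω₄}  = {ω₃} ∪ {ω₂, ω₄}
  — 32 sets.
Round 5: closed — nothing new.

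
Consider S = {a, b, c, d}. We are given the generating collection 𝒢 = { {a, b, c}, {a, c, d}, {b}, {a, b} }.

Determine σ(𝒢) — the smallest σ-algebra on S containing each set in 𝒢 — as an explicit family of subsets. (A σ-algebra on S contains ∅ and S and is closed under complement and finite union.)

Begin from { {}, {b}, {a, b}, {a, b, c}, {a, c, d}, S } (that is, 𝒢 plus ∅ and S).
Round 1. New:
  {d}  = ᶜ of {a, b, c}
  {c, d}  = ᶜ of {a, b}
  |family| = 8
Round 2: 3 new —
  {b, d}  = {d} ∪ {b}
  {a, b, d}  = {d} ∪ {a, b}
  {b, c, d}  = {b} ∪ {c, d}
  |family| = 11
Round 3: +3 →
  {a}  = ᶜ of {b, c, d}
  {c}  = ᶜ of {a, b, d}
  {a, c}  = ᶜ of {b, d}
  |family| = 14
Round 4 adds 2:
  {a, d}  = {d} ∪ {a}
  {b, c}  = {c} ∪ {b}
  |family| = 16
Round 5 adds nothing — fixpoint reached.

Hence σ(𝒢) has 16 members: { {}, {a}, {b}, {c}, {d}, {a, b}, {a, c}, {a, d}, {b, c}, {b, d}, {c, d}, {a, b, c}, {a, b, d}, {a, c, d}, {b, c, d}, S }.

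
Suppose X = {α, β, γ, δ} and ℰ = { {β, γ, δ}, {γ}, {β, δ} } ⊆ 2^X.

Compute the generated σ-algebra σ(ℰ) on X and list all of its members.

|σ(ℰ)| = 8.  σ(ℰ) = { {}, {α}, {γ}, {α, γ}, {β, δ}, {α, β, δ}, {β, γ, δ}, X }

Working:
Initial family (5 sets): { {}, {γ}, {β, δ}, {β, γ, δ}, X }.
Pass 1: 3 new —
  {α}  = X∖{β, γ, δ}
  {α, γ}  = X∖{β, δ}
  {α, β, δ}  = X∖{γ}
  [8 total]
Pass 2 adds nothing — fixpoint reached.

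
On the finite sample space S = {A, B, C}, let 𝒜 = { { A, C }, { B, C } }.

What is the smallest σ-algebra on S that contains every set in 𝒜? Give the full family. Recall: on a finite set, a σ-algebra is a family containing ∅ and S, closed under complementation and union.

Start: 𝒜 ∪ {∅, S} = { ∅, { A, C }, { B, C }, S }.
Pass 1 adds 2:
  { A }  = { B, C }ᶜ
  { B }  = { A, C }ᶜ
  (now 6)
Pass 2: +1 →
  { A, B }  = { B } ∪ { A }
  (now 7)
Pass 3: 1 new —
  { C }  = { A, B }ᶜ
  (now 8)
Pass 4: no new sets; the family is a σ-algebra.

Hence σ(𝒜) has 8 members: { ∅, { A }, { B }, { C }, { A, B }, { A, C }, { B, C }, S }.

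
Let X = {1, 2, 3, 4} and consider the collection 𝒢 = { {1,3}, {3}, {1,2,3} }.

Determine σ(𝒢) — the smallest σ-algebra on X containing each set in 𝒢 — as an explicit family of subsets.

|σ(𝒢)| = 16.  σ(𝒢) = { ∅, {1}, {2}, {3}, {4}, {1,2}, {1,3}, {1,4}, {2,3}, {2,4}, {3,4}, {1,2,3}, {1,2,4}, {1,3,4}, {2,3,4}, X }

Trace:
Start: 𝒢 ∪ {∅, X} = { ∅, {3}, {1,3}, {1,2,3}, X }.
Iteration 1 adds 3:
  {4}  = X∖{1,2,3}
  {2,4}  = X∖{1,3}
  {1,2,4}  = X∖{3}
  (now 8)
Iteration 2: +3 →
  {3,4}  = {4} ∪ {3}
  {1,3,4}  = {4} ∪ {1,3}
  {2,3,4}  = {3} ∪ {2,4}
  (now 11)
Iteration 3 adds 3:
  {1}  = X∖{2,3,4}
  {2}  = X∖{1,3,4}
  {1,2}  = X∖{3,4}
  (now 14)
Iteration 4: 2 new —
  {1,4}  = {4} ∪ {1}
  {2,3}  = {3} ∪ {2}
  (now 16)
After Iteration 5 the family is unchanged; done.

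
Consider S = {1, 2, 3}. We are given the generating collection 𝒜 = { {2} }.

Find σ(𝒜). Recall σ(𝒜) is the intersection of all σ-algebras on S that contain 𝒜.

Initial family (3 sets): { {}, {2}, S }.
Pass 1: +1 →
  {1,3}  = {2}ᶜ
  [4 total]
After Pass 2 the family is unchanged; done.

|σ(𝒜)| = 4.  σ(𝒜) = { {}, {2}, {1,3}, S }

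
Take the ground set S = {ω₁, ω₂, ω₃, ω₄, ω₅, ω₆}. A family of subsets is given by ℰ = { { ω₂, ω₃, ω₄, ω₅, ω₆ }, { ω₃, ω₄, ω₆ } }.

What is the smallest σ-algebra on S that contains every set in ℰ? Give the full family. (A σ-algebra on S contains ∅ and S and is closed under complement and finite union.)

σ(ℰ) = { {  }, { ω₁ }, { ω₂, ω₅ }, { ω₁, ω₂, ω₅ }, { ω₃, ω₄, ω₆ }, { ω₁, ω₃, ω₄, ω₆ }, { ω₂, ω₃, ω₄, ω₅, ω₆ }, S }

Trace:
Initial family (4 sets): { {  }, { ω₃, ω₄, ω₆ }, { ω₂, ω₃, ω₄, ω₅, ω₆ }, S }.
Step 1: +2 →
  { ω₁ }  = { ω₂, ω₃, ω₄, ω₅, ω₆ }ᶜ
  { ω₁, ω₂, ω₅ }  = { ω₃, ω₄, ω₆ }ᶜ
Step 2 adds 1:
  { ω₁, ω₃, ω₄, ω₆ }  = { ω₃, ω₄, ω₆ } ∪ { ω₁ }
Step 3: +1 →
  { ω₂, ω₅ }  = { ω₁, ω₃, ω₄, ω₆ }ᶜ
Step 4: no new sets; the family is a σ-algebra.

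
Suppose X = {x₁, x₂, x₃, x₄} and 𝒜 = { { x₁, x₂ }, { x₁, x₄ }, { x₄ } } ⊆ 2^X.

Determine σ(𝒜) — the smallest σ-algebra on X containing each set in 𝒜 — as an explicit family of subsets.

Answer: σ(𝒜) = { {}, { x₁ }, { x₂ }, { x₃ }, { x₄ }, { x₁, x₂ }, { x₁, x₃ }, { x₁, x₄ }, { x₂, x₃ }, { x₂, x₄ }, { x₃, x₄ }, { x₁, x₂, x₃ }, { x₁, x₂, x₄ }, { x₁, x₃, x₄ }, { x₂, x₃, x₄ }, X }

Derivation:
Start: 𝒜 ∪ {∅, X} = { {}, { x₄ }, { x₁, x₂ }, { x₁, x₄ }, X }.
Round 1 adds 4:
  { x₂, x₃ }  = { x₁, x₄ }ᶜ
  { x₃, x₄ }  = { x₁, x₂ }ᶜ
  { x₁, x₂, x₃ }  = { x₄ }ᶜ
  { x₁, x₂, x₄ }  = { x₁, x₄ } ∪ { x₁, x₂ }
  [9 total]
Round 2: +3 →
  { x₃ }  = { x₁, x₂, x₄ }ᶜ
  { x₁, x₃, x₄ }  = { x₃, x₄ } ∪ { x₁, x₄ }
  { x₂, x₃, x₄ }  = { x₃, x₄ } ∪ { x₂, x₃ }
  [12 total]
Round 3. New:
  { x₁ }  = { x₂, x₃, x₄ }ᶜ
  { x₂ }  = { x₁, x₃, x₄ }ᶜ
  [14 total]
Round 4: +2 →
  { x₁, x₃ }  = { x₃ } ∪ { x₁ }
  { x₂, x₄ }  = { x₄ } ∪ { x₂ }
  [16 total]
Round 5: stable.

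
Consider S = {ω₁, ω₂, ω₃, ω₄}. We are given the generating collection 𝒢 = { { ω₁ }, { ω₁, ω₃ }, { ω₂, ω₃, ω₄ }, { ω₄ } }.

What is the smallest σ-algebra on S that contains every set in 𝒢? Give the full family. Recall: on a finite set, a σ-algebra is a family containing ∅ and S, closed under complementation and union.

Initial family (6 sets): { ∅, { ω₁ }, { ω₄ }, { ω₁, ω₃ }, { ω₂, ω₃, ω₄ }, S }.
Pass 1. New:
  { ω₁, ω₄ }  = { ω₄ } ∪ { ω₁ }
  { ω₂, ω₄ }  = { ω₁, ω₃ }ᶜ
  { ω₁, ω₂, ω₃ }  = { ω₄ }ᶜ
  { ω₁, ω₃, ω₄ }  = { ω₁, ω₃ } ∪ { ω₄ }
  [10 total]
Pass 2: 3 new —
  { ω₂ }  = { ω₁, ω₃, ω₄ }ᶜ
  { ω₂, ω₃ }  = { ω₁, ω₄ }ᶜ
  { ω₁, ω₂, ω₄ }  = { ω₁, ω₄ } ∪ { ω₂, ω₄ }
  [13 total]
Pass 3: +2 →
  { ω₃ }  = { ω₁, ω₂, ω₄ }ᶜ
  { ω₁, ω₂ }  = { ω₂ } ∪ { ω₁ }
  [15 total]
Pass 4: +1 →
  { ω₃, ω₄ }  = { ω₁, ω₂ }ᶜ
  [16 total]
After Pass 5 the family is unchanged; done.

Therefore σ(𝒢) = { ∅, { ω₁ }, { ω₂ }, { ω₃ }, { ω₄ }, { ω₁, ω₂ }, { ω₁, ω₃ }, { ω₁, ω₄ }, { ω₂, ω₃ }, { ω₂, ω₄ }, { ω₃, ω₄ }, { ω₁, ω₂, ω₃ }, { ω₁, ω₂, ω₄ }, { ω₁, ω₃, ω₄ }, { ω₂, ω₃, ω₄ }, S } (|σ(𝒢)| = 16).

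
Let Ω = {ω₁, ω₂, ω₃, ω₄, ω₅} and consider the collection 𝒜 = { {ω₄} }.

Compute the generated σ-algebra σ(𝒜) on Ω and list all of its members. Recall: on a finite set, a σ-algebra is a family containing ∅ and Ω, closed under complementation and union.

Answer: σ(𝒜) = { {}, {ω₄}, {ω₁, ω₂, ω₃, ω₅}, Ω }

Check:
Begin from { {}, {ω₄}, Ω } (that is, 𝒜 plus ∅ and Ω).
Pass 1: +1 →
  {ω₁, ω₂, ω₃, ω₅}  = Ω∖{ω₄}
  (now 4)
Pass 2: stable.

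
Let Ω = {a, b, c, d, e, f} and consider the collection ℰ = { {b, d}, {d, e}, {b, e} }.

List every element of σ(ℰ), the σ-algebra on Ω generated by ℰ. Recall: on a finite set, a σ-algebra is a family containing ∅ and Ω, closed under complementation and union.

Begin from { ∅, {b, d}, {b, e}, {d, e}, Ω } (that is, ℰ plus ∅ and Ω).
Iteration 1 (4 new):
  {b, d, e}  = {d, e} ∪ {b, e}
  {a, b, c, f}  = complement {d, e}
  {a, c, d, f}  = complement {b, e}
  {a, c, e, f}  = complement {b, d}
  (now 9)
Iteration 2: 4 new —
  {a, c, f}  = complement {b, d, e}
  {a, b, c, d, f}  = {a, b, c, f} ∪ {a, c, d, f}
  {a, b, c, e, f}  = {a, c, e, f} ∪ {b, e}
  {a, c, d, e, f}  = {a, c, e, f} ∪ {d, e}
  (now 13)
Iteration 3: 3 new —
  {b}  = complement {a, c, d, e, f}
  {d}  = complement {a, b, c, e, f}
  {e}  = complement {a, b, c, d, f}
  (now 16)
After Iteration 4 the family is unchanged; done.

|σ(ℰ)| = 16.  σ(ℰ) = { ∅, {b}, {d}, {e}, {b, d}, {b, e}, {d, e}, {a, c, f}, {b, d, e}, {a, b, c, f}, {a, c, d, f}, {a, c, e, f}, {a, b, c, d, f}, {a, b, c, e, f}, {a, c, d, e, f}, Ω }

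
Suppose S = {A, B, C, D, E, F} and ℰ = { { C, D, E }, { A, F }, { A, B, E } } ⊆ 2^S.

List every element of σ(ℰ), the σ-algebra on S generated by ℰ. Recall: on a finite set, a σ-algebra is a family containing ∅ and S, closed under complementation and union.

Start: ℰ ∪ {∅, S} = { {  }, { A, F }, { A, B, E }, { C, D, E }, S }.
Round 1 adds 6:
  { A, B, F }  = ᶜ of { C, D, E }
  { C, D, F }  = ᶜ of { A, B, E }
  { A, B, E, F }  = { A, B, E } ∪ { A, F }
  { B, C, D, E }  = ᶜ of { A, F }
  { A, B, C, D, E }  = { A, B, E } ∪ { C, D, E }
  { A, C, D, E, F }  = { C, D, E } ∪ { A, F }
  — 11 sets.
Round 2: 7 new —
  { B }  = ᶜ of { A, C, D, E, F }
  { F }  = ᶜ of { A, B, C, D, E }
  { C, D }  = ᶜ of { A, B, E, F }
  { A, C, D, F }  = { A, F } ∪ { C, D, F }
  { C, D, E, F }  = { C, D, E } ∪ { C, D, F }
  { A, B, C, D, F }  = { C, D, F } ∪ { A, B, F }
  { B, C, D, E, F }  = { B, C, D, E } ∪ { C, D, F }
  — 18 sets.
Round 3: +7 →
  { A }  = ᶜ of { B, C, D, E, F }
  { E }  = ᶜ of { A, B, C, D, F }
  { A, B }  = ᶜ of { C, D, E, F }
  { B, E }  = ᶜ of { A, C, D, F }
  { B, F }  = { F } ∪ { B }
  { B, C, D }  = { C, D } ∪ { B }
  { B, C, D, F }  = { C, D, F } ∪ { B }
  — 25 sets.
Round 4 adds 7:
  { A, E }  = ᶜ of { B, C, D, F }
  { E, F }  = { F } ∪ { E }
  { A, C, D }  = { C, D } ∪ { A }
  { A, E, F }  = ᶜ of { B, C, D }
  { B, E, F }  = { B, E } ∪ { B, F }
  { A, B, C, D }  = { C, D } ∪ { A, B }
  { A, C, D, E }  = ᶜ of { B, F }
  — 32 sets.
Round 5: no new sets; the family is a σ-algebra.

|σ(ℰ)| = 32.  σ(ℰ) = { {  }, { A }, { B }, { E }, { F }, { A, B }, { A, E }, { A, F }, { B, E }, { B, F }, { C, D }, { E, F }, { A, B, E }, { A, B, F }, { A, C, D }, { A, E, F }, { B, C, D }, { B, E, F }, { C, D, E }, { C, D, F }, { A, B, C, D }, { A, B, E, F }, { A, C, D, E }, { A, C, D, F }, { B, C, D, E }, { B, C, D, F }, { C, D, E, F }, { A, B, C, D, E }, { A, B, C, D, F }, { A, C, D, E, F }, { B, C, D, E, F }, S }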